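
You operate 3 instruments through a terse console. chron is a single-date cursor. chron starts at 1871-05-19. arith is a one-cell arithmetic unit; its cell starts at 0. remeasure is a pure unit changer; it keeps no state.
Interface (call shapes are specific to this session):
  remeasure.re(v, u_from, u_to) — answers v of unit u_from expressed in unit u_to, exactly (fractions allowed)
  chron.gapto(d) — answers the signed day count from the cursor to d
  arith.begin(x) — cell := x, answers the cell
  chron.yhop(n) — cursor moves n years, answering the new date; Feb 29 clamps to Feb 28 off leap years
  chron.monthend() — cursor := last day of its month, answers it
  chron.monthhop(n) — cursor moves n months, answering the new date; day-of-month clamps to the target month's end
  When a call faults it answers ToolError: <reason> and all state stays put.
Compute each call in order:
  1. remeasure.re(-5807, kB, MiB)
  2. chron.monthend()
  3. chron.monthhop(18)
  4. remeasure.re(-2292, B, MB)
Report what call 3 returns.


Answer: 1872-11-30

Derivation:
I run re using v=-5807, u_from=kB, u_to=MiB, → -725875/131072.
I run monthend(), giving 1871-05-31.
I invoke monthhop using n=18: 1872-11-30.
I call re using v=-2292, u_from=B, u_to=MB, which returns -573/250000.


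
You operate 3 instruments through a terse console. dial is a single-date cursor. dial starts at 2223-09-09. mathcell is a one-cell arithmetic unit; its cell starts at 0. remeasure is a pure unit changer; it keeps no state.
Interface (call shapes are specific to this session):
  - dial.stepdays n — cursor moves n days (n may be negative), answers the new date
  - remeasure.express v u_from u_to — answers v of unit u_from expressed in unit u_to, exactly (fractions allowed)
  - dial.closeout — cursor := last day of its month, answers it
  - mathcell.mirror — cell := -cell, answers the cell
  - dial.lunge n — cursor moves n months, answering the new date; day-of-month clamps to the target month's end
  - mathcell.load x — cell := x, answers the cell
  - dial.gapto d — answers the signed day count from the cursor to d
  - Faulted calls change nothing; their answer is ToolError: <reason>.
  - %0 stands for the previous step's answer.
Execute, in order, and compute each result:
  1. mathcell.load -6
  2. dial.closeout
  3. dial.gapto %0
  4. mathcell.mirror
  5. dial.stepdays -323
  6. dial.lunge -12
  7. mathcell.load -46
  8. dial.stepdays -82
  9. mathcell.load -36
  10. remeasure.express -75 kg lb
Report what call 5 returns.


Step: load[x: -6]
Result: -6
Step: closeout[]
Result: 2223-09-30
Step: gapto[d: %0]
Result: 0
Step: mirror[]
Result: 6
Step: stepdays[n: -323]
Result: 2222-11-11
Step: lunge[n: -12]
Result: 2221-11-11
Step: load[x: -46]
Result: -46
Step: stepdays[n: -82]
Result: 2221-08-21
Step: load[x: -36]
Result: -36
Step: express[v: -75; u_from: kg; u_to: lb]
Result: -7500000000/45359237

Answer: 2222-11-11


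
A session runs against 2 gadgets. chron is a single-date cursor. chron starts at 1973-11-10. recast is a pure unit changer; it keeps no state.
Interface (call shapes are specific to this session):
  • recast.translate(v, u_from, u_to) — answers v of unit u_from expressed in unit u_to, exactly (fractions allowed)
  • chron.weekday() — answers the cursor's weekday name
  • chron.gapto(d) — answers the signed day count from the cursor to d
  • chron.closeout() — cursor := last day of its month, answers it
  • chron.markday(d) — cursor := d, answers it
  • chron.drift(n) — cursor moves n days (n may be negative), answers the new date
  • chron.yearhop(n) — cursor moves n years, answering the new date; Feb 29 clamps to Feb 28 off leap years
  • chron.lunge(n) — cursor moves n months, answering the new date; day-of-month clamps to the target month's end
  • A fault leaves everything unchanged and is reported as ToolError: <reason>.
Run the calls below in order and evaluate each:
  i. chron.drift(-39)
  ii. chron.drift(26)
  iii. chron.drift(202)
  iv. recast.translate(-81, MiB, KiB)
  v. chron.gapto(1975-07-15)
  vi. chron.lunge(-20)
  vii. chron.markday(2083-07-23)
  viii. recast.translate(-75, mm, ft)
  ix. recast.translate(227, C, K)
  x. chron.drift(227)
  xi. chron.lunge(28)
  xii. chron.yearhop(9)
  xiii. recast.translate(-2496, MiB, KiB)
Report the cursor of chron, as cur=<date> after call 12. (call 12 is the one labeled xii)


Answer: cur=2095-07-06

Derivation:
Do: chron.drift[-39]
See: 1973-10-02
Do: chron.drift[26]
See: 1973-10-28
Do: chron.drift[202]
See: 1974-05-18
Do: recast.translate[-81; MiB; KiB]
See: -82944
Do: chron.gapto[1975-07-15]
See: 423
Do: chron.lunge[-20]
See: 1972-09-18
Do: chron.markday[2083-07-23]
See: 2083-07-23
Do: recast.translate[-75; mm; ft]
See: -125/508
Do: recast.translate[227; C; K]
See: 10003/20
Do: chron.drift[227]
See: 2084-03-06
Do: chron.lunge[28]
See: 2086-07-06
Do: chron.yearhop[9]
See: 2095-07-06
Do: recast.translate[-2496; MiB; KiB]
See: -2555904


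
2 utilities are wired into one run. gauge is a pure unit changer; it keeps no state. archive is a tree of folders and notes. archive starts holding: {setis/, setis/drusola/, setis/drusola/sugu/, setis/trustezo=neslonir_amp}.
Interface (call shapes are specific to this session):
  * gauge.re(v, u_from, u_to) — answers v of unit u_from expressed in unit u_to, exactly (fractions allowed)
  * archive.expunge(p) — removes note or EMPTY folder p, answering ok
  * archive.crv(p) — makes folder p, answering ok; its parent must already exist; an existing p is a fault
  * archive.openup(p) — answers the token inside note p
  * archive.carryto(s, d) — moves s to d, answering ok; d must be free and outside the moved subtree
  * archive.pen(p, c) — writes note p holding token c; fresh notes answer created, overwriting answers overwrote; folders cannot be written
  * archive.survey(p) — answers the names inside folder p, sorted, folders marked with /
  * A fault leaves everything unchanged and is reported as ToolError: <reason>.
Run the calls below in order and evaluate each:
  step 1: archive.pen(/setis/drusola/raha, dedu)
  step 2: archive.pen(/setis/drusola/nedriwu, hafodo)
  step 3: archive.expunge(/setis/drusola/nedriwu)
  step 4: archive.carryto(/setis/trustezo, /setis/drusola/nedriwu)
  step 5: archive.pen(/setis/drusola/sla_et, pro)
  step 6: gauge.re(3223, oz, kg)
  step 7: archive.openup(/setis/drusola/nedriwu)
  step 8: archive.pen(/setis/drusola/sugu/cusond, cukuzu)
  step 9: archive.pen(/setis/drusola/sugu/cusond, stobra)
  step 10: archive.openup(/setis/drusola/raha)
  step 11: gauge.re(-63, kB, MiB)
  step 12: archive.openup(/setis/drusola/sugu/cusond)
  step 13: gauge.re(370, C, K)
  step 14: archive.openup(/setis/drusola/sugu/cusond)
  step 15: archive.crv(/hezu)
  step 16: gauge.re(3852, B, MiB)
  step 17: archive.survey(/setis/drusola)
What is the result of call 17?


Answer: [nedriwu, raha, sla_et, sugu/]

Derivation:
[in] archive.pen p: /setis/drusola/raha c: dedu
[out] created
[in] archive.pen p: /setis/drusola/nedriwu c: hafodo
[out] created
[in] archive.expunge p: /setis/drusola/nedriwu
[out] ok
[in] archive.carryto s: /setis/trustezo d: /setis/drusola/nedriwu
[out] ok
[in] archive.pen p: /setis/drusola/sla_et c: pro
[out] created
[in] gauge.re v: 3223 u_from: oz u_to: kg
[out] 146192820851/1600000000
[in] archive.openup p: /setis/drusola/nedriwu
[out] neslonir_amp
[in] archive.pen p: /setis/drusola/sugu/cusond c: cukuzu
[out] created
[in] archive.pen p: /setis/drusola/sugu/cusond c: stobra
[out] overwrote
[in] archive.openup p: /setis/drusola/raha
[out] dedu
[in] gauge.re v: -63 u_from: kB u_to: MiB
[out] -7875/131072
[in] archive.openup p: /setis/drusola/sugu/cusond
[out] stobra
[in] gauge.re v: 370 u_from: C u_to: K
[out] 12863/20
[in] archive.openup p: /setis/drusola/sugu/cusond
[out] stobra
[in] archive.crv p: /hezu
[out] ok
[in] gauge.re v: 3852 u_from: B u_to: MiB
[out] 963/262144
[in] archive.survey p: /setis/drusola
[out] [nedriwu, raha, sla_et, sugu/]


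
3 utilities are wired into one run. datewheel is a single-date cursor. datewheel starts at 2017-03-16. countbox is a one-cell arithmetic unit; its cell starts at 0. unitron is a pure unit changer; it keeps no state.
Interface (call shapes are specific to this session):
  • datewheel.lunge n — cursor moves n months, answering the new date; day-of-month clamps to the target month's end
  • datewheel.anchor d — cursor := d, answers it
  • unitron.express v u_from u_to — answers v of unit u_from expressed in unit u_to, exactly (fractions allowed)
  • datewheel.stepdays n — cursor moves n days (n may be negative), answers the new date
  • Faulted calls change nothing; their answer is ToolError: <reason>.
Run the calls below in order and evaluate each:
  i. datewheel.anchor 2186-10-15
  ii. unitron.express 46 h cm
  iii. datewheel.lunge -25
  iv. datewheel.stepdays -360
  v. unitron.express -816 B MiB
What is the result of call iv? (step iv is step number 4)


Answer: 2183-09-21

Derivation:
! 1. datewheel.anchor(d='2186-10-15') : 2186-10-15
! 2. unitron.express(v='46', u_from='h', u_to='cm') : ToolError: incompatible units
! 3. datewheel.lunge(n='-25') : 2184-09-15
! 4. datewheel.stepdays(n='-360') : 2183-09-21
! 5. unitron.express(v='-816', u_from='B', u_to='MiB') : -51/65536


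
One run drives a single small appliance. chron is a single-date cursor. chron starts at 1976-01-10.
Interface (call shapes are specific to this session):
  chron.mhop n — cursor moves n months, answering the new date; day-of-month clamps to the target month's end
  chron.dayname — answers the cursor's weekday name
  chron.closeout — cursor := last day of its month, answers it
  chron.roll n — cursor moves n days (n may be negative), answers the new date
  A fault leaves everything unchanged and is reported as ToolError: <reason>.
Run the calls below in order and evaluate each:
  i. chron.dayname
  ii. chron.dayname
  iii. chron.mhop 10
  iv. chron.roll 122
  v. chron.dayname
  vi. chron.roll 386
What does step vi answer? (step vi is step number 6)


Act: dayname[]
Obs: Saturday
Act: dayname[]
Obs: Saturday
Act: mhop[n: 10]
Obs: 1976-11-10
Act: roll[n: 122]
Obs: 1977-03-12
Act: dayname[]
Obs: Saturday
Act: roll[n: 386]
Obs: 1978-04-02

Answer: 1978-04-02


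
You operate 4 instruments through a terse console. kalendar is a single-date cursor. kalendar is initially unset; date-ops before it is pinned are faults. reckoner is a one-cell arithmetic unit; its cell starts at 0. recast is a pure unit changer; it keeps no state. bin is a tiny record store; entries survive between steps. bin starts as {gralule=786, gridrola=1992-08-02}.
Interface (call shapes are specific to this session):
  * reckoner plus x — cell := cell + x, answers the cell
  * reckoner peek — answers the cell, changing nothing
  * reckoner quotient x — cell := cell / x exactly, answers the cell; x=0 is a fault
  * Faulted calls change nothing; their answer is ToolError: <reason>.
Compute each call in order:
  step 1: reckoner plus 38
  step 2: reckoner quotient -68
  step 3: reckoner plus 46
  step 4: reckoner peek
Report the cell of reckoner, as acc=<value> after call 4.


Answer: acc=1545/34

Derivation:
# 1. reckoner plus(x=38) == 38
# 2. reckoner quotient(x=-68) == -19/34
# 3. reckoner plus(x=46) == 1545/34
# 4. reckoner peek() == 1545/34


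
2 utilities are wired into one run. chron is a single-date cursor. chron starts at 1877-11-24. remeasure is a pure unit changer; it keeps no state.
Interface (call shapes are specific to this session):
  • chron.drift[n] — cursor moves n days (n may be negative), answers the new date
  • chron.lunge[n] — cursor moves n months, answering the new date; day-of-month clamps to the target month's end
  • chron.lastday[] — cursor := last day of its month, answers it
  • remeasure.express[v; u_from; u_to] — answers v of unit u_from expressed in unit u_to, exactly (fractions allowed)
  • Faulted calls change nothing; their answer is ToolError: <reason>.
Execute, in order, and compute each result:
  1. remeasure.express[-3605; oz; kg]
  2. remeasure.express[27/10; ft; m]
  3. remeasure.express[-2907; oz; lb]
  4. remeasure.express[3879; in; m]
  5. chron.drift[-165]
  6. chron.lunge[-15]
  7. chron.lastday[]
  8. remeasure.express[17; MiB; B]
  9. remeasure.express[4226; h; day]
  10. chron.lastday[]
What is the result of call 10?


Answer: 1876-03-31

Derivation:
Step: remeasure.express[v→-3605; u_from→oz; u_to→kg]
Result: -32704009877/320000000
Step: remeasure.express[v→27/10; u_from→ft; u_to→m]
Result: 10287/12500
Step: remeasure.express[v→-2907; u_from→oz; u_to→lb]
Result: -2907/16
Step: remeasure.express[v→3879; u_from→in; u_to→m]
Result: 492633/5000
Step: chron.drift[n→-165]
Result: 1877-06-12
Step: chron.lunge[n→-15]
Result: 1876-03-12
Step: chron.lastday[]
Result: 1876-03-31
Step: remeasure.express[v→17; u_from→MiB; u_to→B]
Result: 17825792
Step: remeasure.express[v→4226; u_from→h; u_to→day]
Result: 2113/12
Step: chron.lastday[]
Result: 1876-03-31


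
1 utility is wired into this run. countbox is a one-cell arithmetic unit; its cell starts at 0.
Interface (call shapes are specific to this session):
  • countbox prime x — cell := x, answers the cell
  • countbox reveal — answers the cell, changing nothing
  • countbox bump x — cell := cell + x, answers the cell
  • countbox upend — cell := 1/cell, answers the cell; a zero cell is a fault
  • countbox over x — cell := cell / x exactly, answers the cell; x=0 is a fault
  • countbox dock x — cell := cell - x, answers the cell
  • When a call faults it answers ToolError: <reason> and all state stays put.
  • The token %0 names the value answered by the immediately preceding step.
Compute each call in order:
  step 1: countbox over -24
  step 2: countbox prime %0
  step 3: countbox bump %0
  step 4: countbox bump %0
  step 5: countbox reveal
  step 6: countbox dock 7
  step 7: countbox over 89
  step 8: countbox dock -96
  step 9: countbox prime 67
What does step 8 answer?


Now I run countbox over on -24, which returns 0.
Then countbox prime on %0: 0.
I run countbox bump on %0, — result: 0.
I invoke countbox bump on %0, → 0.
Then countbox reveal(), giving 0.
Now I run countbox dock on 7, yielding -7.
Next I call countbox over on 89, yielding -7/89.
Calling countbox dock on -96, — result: 8537/89.
Now I run countbox prime on 67, and see 67.

Answer: 8537/89


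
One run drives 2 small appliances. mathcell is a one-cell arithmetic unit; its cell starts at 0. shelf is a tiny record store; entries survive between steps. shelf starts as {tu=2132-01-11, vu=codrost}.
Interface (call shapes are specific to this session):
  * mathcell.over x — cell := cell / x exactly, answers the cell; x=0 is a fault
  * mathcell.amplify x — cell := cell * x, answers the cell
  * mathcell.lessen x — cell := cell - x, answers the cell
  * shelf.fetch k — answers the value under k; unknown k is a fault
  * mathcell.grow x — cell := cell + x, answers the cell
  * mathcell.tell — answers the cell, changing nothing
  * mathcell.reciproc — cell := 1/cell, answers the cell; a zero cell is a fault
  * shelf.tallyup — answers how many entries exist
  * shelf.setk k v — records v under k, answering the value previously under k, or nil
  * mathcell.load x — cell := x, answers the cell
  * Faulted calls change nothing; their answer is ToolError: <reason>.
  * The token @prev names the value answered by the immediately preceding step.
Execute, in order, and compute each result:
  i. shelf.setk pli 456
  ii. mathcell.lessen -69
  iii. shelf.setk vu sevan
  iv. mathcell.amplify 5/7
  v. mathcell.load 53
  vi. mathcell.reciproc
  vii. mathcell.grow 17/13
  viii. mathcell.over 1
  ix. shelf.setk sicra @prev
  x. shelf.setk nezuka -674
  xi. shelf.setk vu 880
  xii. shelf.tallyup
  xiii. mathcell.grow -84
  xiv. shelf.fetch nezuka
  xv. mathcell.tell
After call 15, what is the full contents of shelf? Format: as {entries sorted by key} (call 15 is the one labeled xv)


Answer: {nezuka=-674, pli=456, sicra=914/689, tu=2132-01-11, vu=880}

Derivation:
> shelf.setk k→pli v→456
  nil
> mathcell.lessen x→-69
  69
> shelf.setk k→vu v→sevan
  codrost
> mathcell.amplify x→5/7
  345/7
> mathcell.load x→53
  53
> mathcell.reciproc
  1/53
> mathcell.grow x→17/13
  914/689
> mathcell.over x→1
  914/689
> shelf.setk k→sicra v→@prev
  nil
> shelf.setk k→nezuka v→-674
  nil
> shelf.setk k→vu v→880
  sevan
> shelf.tallyup
  5
> mathcell.grow x→-84
  -56962/689
> shelf.fetch k→nezuka
  -674
> mathcell.tell
  -56962/689


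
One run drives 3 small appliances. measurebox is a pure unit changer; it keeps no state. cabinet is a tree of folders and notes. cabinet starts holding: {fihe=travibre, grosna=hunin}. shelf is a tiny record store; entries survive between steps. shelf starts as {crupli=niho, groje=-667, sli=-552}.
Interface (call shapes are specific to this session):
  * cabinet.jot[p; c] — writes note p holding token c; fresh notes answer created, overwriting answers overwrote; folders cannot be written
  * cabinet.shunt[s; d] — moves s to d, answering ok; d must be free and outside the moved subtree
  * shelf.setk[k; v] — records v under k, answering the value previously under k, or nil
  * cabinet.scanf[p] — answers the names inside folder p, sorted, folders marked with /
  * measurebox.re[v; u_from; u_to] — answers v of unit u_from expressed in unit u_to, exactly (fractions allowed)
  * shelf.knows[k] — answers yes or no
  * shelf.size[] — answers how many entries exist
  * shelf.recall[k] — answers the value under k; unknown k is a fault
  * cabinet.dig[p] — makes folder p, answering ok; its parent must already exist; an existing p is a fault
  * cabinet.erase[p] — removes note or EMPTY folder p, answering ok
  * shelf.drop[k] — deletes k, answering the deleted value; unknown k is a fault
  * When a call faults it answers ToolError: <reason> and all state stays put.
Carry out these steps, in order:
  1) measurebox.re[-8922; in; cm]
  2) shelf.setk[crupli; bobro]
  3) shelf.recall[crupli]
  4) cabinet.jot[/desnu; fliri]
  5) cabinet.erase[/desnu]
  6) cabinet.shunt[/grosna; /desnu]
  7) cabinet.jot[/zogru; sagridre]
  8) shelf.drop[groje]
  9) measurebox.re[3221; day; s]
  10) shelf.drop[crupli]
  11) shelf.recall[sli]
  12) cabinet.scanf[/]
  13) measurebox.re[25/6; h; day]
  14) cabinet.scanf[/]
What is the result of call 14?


// re(v: -8922, u_from: in, u_to: cm) -> -566547/25
// setk(k: crupli, v: bobro) -> niho
// recall(k: crupli) -> bobro
// jot(p: /desnu, c: fliri) -> created
// erase(p: /desnu) -> ok
// shunt(s: /grosna, d: /desnu) -> ok
// jot(p: /zogru, c: sagridre) -> created
// drop(k: groje) -> -667
// re(v: 3221, u_from: day, u_to: s) -> 278294400
// drop(k: crupli) -> bobro
// recall(k: sli) -> -552
// scanf(p: /) -> [desnu, fihe, zogru]
// re(v: 25/6, u_from: h, u_to: day) -> 25/144
// scanf(p: /) -> [desnu, fihe, zogru]

Answer: [desnu, fihe, zogru]


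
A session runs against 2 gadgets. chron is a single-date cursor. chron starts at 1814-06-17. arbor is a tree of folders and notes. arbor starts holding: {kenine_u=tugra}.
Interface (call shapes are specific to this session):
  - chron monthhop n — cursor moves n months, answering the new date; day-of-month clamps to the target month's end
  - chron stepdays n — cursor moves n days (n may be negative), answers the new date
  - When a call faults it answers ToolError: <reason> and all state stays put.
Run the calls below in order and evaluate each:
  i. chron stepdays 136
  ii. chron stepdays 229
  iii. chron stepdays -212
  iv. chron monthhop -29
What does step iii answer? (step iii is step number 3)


Answer: 1814-11-17

Derivation:
Now I run chron stepdays on n→136, → 1814-10-31.
Using chron stepdays on n→229, — result: 1815-06-17.
Invoking chron stepdays on n→-212: 1814-11-17.
Next I call chron monthhop on n→-29: 1812-06-17.


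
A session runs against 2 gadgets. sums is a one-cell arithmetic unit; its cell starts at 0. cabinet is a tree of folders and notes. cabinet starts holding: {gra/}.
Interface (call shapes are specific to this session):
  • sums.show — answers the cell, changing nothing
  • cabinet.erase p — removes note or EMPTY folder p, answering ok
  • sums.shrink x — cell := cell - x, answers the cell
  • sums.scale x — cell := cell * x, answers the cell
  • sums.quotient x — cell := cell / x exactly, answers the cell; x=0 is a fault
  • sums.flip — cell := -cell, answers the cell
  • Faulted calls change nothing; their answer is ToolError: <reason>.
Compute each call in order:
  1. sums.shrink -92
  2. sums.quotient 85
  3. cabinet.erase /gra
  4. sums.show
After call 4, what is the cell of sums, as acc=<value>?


I run sums.shrink using x→-92, and see 92.
Now I run sums.quotient using x→85, → 92/85.
I run cabinet.erase using p→/gra, — result: ok.
Now I run sums.show(), which returns 92/85.

Answer: acc=92/85


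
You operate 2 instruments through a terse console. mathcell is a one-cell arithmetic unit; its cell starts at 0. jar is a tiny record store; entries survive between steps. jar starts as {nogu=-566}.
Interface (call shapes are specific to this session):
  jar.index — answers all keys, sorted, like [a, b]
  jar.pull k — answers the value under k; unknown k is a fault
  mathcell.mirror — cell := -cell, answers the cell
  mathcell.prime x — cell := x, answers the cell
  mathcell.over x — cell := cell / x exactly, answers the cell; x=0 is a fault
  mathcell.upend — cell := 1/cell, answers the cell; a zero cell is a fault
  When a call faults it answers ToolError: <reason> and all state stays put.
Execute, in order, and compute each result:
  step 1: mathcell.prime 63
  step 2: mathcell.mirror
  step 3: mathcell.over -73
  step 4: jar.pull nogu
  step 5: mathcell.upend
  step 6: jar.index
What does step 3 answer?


I call prime(63), and get 63.
Invoking mirror, — result: -63.
Next I call over(-73), — result: 63/73.
Now I run pull(nogu), and see -566.
Using upend: 73/63.
Then index(), — result: [nogu].

Answer: 63/73


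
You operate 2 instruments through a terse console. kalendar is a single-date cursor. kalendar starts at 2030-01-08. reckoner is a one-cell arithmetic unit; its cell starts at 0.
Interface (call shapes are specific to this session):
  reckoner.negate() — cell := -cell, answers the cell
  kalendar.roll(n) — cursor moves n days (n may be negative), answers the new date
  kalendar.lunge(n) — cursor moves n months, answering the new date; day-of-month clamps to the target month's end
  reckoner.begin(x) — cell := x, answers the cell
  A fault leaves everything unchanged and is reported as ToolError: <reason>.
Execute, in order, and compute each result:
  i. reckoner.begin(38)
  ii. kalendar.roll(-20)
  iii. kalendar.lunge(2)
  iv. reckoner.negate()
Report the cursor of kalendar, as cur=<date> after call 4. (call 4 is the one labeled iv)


> begin x: 38
[out] 38
> roll n: -20
[out] 2029-12-19
> lunge n: 2
[out] 2030-02-19
> negate
[out] -38

Answer: cur=2030-02-19


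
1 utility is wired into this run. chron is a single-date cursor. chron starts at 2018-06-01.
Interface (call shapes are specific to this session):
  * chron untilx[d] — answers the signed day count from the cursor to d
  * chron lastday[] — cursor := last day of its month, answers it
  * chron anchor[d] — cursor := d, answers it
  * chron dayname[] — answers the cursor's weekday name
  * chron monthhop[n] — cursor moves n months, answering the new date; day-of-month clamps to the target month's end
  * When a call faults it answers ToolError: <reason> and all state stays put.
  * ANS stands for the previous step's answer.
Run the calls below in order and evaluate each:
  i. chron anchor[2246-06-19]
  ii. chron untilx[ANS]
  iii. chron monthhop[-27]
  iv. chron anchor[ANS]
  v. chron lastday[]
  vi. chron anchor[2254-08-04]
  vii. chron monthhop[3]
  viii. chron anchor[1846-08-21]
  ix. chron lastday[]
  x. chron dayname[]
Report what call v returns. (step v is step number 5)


Answer: 2244-03-31

Derivation:
>>> chron anchor d: 2246-06-19
  2246-06-19
>>> chron untilx d: ANS
  0
>>> chron monthhop n: -27
  2244-03-19
>>> chron anchor d: ANS
  2244-03-19
>>> chron lastday
  2244-03-31
>>> chron anchor d: 2254-08-04
  2254-08-04
>>> chron monthhop n: 3
  2254-11-04
>>> chron anchor d: 1846-08-21
  1846-08-21
>>> chron lastday
  1846-08-31
>>> chron dayname
  Monday


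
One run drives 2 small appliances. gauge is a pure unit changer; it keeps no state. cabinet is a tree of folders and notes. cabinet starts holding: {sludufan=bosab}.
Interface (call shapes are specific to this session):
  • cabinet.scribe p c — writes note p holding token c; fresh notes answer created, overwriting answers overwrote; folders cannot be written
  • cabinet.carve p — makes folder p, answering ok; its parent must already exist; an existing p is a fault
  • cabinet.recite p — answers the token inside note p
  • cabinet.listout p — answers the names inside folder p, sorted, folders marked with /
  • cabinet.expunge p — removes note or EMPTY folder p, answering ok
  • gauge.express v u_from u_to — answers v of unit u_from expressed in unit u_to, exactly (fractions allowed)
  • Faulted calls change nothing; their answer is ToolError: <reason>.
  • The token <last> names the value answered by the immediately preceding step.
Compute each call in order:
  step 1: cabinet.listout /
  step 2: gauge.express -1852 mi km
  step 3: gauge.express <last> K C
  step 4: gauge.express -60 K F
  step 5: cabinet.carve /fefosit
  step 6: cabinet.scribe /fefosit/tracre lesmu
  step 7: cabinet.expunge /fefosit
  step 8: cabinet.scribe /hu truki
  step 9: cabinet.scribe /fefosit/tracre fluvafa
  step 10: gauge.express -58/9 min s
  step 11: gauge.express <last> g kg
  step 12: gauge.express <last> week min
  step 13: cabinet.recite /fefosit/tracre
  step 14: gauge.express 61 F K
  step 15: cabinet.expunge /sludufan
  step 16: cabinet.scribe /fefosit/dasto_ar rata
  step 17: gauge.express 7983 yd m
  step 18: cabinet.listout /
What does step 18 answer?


Answer: [fefosit/, hu]

Derivation:
Next I call listout(/), which returns [sludufan].
Calling express(-1852, mi, km), and observe -46570392/15625.
I try express(<last>, K, C), — result: -203353443/62500.
Next I call express(-60, K, F), and observe -56767/100.
Now I run carve(/fefosit), and see ok.
I run scribe(/fefosit/tracre, lesmu): created.
Now I run expunge(/fefosit), and see ToolError: not empty.
Next I call scribe(/hu, truki), which returns created.
I run scribe(/fefosit/tracre, fluvafa), which returns overwrote.
I use express(-58/9, min, s), giving -1160/3.
Then express(<last>, g, kg), which returns -29/75.
Using express(<last>, week, min), — result: -19488/5.
Now I run recite(/fefosit/tracre), → fluvafa.
Then express(61, F, K), and observe 52067/180.
I use expunge(/sludufan), → ok.
Then scribe(/fefosit/dasto_ar, rata), → created.
I try express(7983, yd, m), → 9124569/1250.
Now I run listout(/), — result: [fefosit/, hu].


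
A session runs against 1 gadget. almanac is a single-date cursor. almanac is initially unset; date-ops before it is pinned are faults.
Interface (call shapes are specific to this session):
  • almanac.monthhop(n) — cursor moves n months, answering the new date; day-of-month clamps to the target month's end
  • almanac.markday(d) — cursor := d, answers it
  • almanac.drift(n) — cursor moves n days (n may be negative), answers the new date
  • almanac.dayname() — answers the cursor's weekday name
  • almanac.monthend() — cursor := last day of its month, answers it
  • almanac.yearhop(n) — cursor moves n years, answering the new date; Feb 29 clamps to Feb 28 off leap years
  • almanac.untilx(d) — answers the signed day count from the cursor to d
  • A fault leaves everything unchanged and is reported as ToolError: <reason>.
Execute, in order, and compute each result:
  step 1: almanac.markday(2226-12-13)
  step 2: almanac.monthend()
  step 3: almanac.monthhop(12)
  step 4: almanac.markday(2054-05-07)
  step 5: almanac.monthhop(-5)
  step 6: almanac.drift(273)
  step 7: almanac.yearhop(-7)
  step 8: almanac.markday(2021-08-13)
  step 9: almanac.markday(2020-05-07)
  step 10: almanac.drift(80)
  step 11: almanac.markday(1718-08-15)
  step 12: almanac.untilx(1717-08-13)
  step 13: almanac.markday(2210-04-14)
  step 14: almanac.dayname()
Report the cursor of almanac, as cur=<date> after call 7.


Answer: cur=2047-09-06

Derivation:
Now I run almanac.markday(d=2226-12-13): 2226-12-13.
Then almanac.monthend(), which returns 2226-12-31.
I run almanac.monthhop(n=12), → 2227-12-31.
Then almanac.markday(d=2054-05-07), — result: 2054-05-07.
Next I call almanac.monthhop(n=-5), and observe 2053-12-07.
I try almanac.drift(n=273), giving 2054-09-06.
Calling almanac.yearhop(n=-7), — result: 2047-09-06.
Next I call almanac.markday(d=2021-08-13), which returns 2021-08-13.
Next I call almanac.markday(d=2020-05-07): 2020-05-07.
Using almanac.drift(n=80), yielding 2020-07-26.
Now I run almanac.markday(d=1718-08-15), and observe 1718-08-15.
I run almanac.untilx(d=1717-08-13), and see -367.
I use almanac.markday(d=2210-04-14), → 2210-04-14.
Invoking almanac.dayname, — result: Saturday.


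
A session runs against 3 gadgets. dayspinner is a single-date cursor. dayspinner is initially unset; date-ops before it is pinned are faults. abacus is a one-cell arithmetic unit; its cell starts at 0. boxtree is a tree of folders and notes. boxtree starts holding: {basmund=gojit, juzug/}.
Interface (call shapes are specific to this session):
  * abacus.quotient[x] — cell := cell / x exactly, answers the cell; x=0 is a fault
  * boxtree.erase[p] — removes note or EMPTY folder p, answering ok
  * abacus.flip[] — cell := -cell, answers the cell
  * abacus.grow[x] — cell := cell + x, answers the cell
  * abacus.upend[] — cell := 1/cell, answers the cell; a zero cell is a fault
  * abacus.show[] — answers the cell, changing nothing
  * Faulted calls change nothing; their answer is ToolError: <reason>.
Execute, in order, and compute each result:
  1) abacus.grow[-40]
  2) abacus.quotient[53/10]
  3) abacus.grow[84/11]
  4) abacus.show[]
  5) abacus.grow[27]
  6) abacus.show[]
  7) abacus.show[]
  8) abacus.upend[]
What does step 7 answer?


Answer: 15793/583

Derivation:
Act: abacus.grow[x=-40]
Obs: -40
Act: abacus.quotient[x=53/10]
Obs: -400/53
Act: abacus.grow[x=84/11]
Obs: 52/583
Act: abacus.show[]
Obs: 52/583
Act: abacus.grow[x=27]
Obs: 15793/583
Act: abacus.show[]
Obs: 15793/583
Act: abacus.show[]
Obs: 15793/583
Act: abacus.upend[]
Obs: 583/15793


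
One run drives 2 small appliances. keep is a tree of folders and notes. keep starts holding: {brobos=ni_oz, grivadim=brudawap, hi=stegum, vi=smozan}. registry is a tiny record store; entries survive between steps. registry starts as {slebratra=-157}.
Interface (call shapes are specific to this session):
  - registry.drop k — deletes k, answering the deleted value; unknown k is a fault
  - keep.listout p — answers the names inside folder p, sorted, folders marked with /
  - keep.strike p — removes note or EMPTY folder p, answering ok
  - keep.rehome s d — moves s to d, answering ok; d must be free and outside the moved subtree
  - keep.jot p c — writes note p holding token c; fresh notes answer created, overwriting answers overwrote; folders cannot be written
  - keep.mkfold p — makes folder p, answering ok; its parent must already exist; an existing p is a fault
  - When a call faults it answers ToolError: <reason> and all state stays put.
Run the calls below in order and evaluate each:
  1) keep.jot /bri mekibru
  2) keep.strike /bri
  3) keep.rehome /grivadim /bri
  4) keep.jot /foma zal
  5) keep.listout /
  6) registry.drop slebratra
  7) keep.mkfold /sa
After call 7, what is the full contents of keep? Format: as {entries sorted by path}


Answer: {bri=brudawap, brobos=ni_oz, foma=zal, hi=stegum, sa/, vi=smozan}

Derivation:
# 1. keep.jot(p='/bri', c='mekibru') ~> created
# 2. keep.strike(p='/bri') ~> ok
# 3. keep.rehome(s='/grivadim', d='/bri') ~> ok
# 4. keep.jot(p='/foma', c='zal') ~> created
# 5. keep.listout(p='/') ~> [bri, brobos, foma, hi, vi]
# 6. registry.drop(k='slebratra') ~> -157
# 7. keep.mkfold(p='/sa') ~> ok


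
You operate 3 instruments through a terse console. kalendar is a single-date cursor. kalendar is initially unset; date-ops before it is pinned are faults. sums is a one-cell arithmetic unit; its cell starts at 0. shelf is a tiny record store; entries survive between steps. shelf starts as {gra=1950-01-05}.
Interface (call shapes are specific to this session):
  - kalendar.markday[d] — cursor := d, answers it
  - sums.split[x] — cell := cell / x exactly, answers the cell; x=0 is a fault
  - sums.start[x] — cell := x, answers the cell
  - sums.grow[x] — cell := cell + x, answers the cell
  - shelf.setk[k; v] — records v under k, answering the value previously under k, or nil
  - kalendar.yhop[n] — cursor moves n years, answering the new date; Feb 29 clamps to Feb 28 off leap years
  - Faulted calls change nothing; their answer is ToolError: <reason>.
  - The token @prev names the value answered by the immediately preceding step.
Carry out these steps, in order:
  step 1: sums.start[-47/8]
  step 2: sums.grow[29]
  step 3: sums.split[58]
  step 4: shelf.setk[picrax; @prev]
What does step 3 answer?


Answer: 185/464

Derivation:
Step: start[x: -47/8]
Result: -47/8
Step: grow[x: 29]
Result: 185/8
Step: split[x: 58]
Result: 185/464
Step: setk[k: picrax; v: @prev]
Result: nil


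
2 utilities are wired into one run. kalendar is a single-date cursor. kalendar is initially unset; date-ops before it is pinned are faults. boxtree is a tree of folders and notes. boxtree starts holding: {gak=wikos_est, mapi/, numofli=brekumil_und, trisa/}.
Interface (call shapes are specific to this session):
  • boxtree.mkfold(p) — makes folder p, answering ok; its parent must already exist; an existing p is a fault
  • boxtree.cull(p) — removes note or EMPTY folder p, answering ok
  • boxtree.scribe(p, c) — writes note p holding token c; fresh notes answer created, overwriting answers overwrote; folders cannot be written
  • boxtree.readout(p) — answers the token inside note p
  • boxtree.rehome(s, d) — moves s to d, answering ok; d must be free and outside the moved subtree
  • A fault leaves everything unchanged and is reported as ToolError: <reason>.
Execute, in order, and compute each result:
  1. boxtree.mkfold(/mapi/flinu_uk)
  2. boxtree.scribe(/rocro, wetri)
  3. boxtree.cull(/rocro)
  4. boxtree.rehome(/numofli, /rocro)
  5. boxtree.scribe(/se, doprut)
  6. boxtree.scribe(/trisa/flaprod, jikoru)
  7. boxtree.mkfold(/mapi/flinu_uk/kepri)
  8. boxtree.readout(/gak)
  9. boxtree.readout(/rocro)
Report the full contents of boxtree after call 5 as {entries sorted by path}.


Answer: {gak=wikos_est, mapi/, mapi/flinu_uk/, rocro=brekumil_und, se=doprut, trisa/}

Derivation:
[in] mkfold p='/mapi/flinu_uk'
[out] ok
[in] scribe p='/rocro' c='wetri'
[out] created
[in] cull p='/rocro'
[out] ok
[in] rehome s='/numofli' d='/rocro'
[out] ok
[in] scribe p='/se' c='doprut'
[out] created
[in] scribe p='/trisa/flaprod' c='jikoru'
[out] created
[in] mkfold p='/mapi/flinu_uk/kepri'
[out] ok
[in] readout p='/gak'
[out] wikos_est
[in] readout p='/rocro'
[out] brekumil_und


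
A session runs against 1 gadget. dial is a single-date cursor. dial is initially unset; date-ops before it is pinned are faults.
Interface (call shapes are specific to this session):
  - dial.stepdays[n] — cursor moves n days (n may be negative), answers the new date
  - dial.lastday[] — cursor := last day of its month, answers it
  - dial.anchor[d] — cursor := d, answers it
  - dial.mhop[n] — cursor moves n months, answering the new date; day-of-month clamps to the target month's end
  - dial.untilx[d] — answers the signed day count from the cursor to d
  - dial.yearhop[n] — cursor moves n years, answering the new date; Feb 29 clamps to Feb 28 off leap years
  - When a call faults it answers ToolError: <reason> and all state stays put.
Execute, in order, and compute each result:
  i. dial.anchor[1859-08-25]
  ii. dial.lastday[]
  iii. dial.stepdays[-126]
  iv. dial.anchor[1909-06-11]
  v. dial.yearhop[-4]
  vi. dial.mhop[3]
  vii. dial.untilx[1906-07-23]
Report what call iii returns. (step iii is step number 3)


> dial.anchor d=1859-08-25
= 1859-08-25
> dial.lastday
= 1859-08-31
> dial.stepdays n=-126
= 1859-04-27
> dial.anchor d=1909-06-11
= 1909-06-11
> dial.yearhop n=-4
= 1905-06-11
> dial.mhop n=3
= 1905-09-11
> dial.untilx d=1906-07-23
= 315

Answer: 1859-04-27


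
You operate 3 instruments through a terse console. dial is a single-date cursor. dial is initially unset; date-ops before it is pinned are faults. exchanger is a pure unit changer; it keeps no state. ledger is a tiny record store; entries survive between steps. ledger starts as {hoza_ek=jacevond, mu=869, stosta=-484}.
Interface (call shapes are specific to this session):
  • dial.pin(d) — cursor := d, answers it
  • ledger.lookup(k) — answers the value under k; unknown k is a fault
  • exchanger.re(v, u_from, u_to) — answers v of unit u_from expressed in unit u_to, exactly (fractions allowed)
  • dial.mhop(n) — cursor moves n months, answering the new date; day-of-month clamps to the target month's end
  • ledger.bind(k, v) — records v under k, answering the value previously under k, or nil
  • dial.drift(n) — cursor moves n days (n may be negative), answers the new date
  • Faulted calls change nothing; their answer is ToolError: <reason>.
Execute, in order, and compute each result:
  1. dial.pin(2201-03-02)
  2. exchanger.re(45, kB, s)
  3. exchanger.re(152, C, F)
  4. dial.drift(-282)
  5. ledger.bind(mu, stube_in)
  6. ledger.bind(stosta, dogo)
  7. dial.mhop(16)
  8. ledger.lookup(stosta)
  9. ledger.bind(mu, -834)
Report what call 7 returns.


Answer: 2201-09-24

Derivation:
;; pin(2201-03-02) => 2201-03-02
;; re(45, kB, s) => ToolError: incompatible units
;; re(152, C, F) => 1528/5
;; drift(-282) => 2200-05-24
;; bind(mu, stube_in) => 869
;; bind(stosta, dogo) => -484
;; mhop(16) => 2201-09-24
;; lookup(stosta) => dogo
;; bind(mu, -834) => stube_in


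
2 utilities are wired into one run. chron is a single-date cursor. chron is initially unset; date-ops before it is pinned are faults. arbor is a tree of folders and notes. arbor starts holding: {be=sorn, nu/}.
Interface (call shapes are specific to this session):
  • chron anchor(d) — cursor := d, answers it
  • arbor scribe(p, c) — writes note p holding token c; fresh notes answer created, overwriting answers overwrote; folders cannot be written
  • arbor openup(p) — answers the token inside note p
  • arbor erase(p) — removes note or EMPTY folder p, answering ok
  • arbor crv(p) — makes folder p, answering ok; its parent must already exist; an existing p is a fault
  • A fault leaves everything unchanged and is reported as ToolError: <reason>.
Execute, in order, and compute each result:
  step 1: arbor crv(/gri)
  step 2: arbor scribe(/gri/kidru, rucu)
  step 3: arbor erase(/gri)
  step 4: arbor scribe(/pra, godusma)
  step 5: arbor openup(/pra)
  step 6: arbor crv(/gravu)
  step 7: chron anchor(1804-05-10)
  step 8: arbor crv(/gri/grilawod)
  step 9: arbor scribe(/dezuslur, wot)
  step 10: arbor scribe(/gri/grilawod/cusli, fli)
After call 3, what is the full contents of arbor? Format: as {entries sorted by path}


Answer: {be=sorn, gri/, gri/kidru=rucu, nu/}

Derivation:
==> arbor crv(p→/gri)
<== ok
==> arbor scribe(p→/gri/kidru, c→rucu)
<== created
==> arbor erase(p→/gri)
<== ToolError: not empty
==> arbor scribe(p→/pra, c→godusma)
<== created
==> arbor openup(p→/pra)
<== godusma
==> arbor crv(p→/gravu)
<== ok
==> chron anchor(d→1804-05-10)
<== 1804-05-10
==> arbor crv(p→/gri/grilawod)
<== ok
==> arbor scribe(p→/dezuslur, c→wot)
<== created
==> arbor scribe(p→/gri/grilawod/cusli, c→fli)
<== created


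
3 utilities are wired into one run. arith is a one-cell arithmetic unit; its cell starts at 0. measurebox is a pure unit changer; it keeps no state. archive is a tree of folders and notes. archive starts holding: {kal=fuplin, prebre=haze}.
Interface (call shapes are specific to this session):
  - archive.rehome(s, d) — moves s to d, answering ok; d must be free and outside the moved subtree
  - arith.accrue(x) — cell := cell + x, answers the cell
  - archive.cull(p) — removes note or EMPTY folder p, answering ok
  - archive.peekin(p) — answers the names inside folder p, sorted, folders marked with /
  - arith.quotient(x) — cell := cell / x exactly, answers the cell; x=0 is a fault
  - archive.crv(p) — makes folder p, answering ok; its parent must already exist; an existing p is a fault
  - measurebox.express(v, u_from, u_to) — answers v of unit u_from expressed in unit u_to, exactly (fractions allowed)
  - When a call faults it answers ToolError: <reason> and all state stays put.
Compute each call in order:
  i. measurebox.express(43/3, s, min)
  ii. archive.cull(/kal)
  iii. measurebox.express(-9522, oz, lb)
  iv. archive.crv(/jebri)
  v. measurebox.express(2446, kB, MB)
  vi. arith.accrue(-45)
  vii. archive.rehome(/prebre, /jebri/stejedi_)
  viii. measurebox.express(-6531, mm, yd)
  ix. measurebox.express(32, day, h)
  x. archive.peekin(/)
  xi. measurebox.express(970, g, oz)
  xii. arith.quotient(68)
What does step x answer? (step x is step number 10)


Answer: [jebri/]

Derivation:
==> measurebox.express(43/3, s, min)
<== 43/180
==> archive.cull(/kal)
<== ok
==> measurebox.express(-9522, oz, lb)
<== -4761/8
==> archive.crv(/jebri)
<== ok
==> measurebox.express(2446, kB, MB)
<== 1223/500
==> arith.accrue(-45)
<== -45
==> archive.rehome(/prebre, /jebri/stejedi_)
<== ok
==> measurebox.express(-6531, mm, yd)
<== -10885/1524
==> measurebox.express(32, day, h)
<== 768
==> archive.peekin(/)
<== [jebri/]
==> measurebox.express(970, g, oz)
<== 16000000/467621
==> arith.quotient(68)
<== -45/68
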